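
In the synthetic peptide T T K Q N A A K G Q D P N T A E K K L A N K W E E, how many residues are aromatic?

The aromatic amino acids are Phe (F, benzyl), Trp (W, indole), and Tyr (Y, phenol).
Matching residues: W23.

1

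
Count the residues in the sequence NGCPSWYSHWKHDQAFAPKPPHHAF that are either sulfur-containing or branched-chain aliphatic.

1

Sulfur-containing: C, M. Branched-chain aliphatic: I, L, V.
Sulfur-containing residues here: C3 (1).
Branched-chain aliphatic residues here: none (0).
The two groups share no amino acid, so total = 1 + 0 = 1.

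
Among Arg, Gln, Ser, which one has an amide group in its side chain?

The amide-side-chain residues are Asn (N) and Gln (Q).
Of the listed options, only Gln belongs to this group.

Gln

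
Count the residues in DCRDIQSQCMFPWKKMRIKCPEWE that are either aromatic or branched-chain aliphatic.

Aromatic: F, W, Y. Branched-chain aliphatic: I, L, V.
Aromatic residues here: F11, W13, W23 (3).
Branched-chain aliphatic residues here: I5, I18 (2).
The two groups share no amino acid, so total = 3 + 2 = 5.

5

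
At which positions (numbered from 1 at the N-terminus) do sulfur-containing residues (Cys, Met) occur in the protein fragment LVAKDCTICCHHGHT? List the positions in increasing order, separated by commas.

6, 9, 10

Matching residues: C6, C9, C10.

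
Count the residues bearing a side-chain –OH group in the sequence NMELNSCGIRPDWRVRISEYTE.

4

Serine (S), threonine (T), and tyrosine (Y) each carry a hydroxyl group on the side chain.
Matching residues: S6, S18, Y20, T21.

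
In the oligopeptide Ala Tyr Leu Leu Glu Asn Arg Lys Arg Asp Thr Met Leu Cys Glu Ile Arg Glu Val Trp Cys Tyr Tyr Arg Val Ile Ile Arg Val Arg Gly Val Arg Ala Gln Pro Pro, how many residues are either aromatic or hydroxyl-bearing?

5

Aromatic: F, W, Y. Hydroxyl-bearing: S, T, Y.
Aromatic residues here: Tyr2, Trp20, Tyr22, Tyr23 (4).
Hydroxyl-bearing residues here: Tyr2, Thr11, Tyr22, Tyr23 (4).
Y is in both groups, so the 3 Y residues must not be double-counted.
Total = 4 + 4 − 3 = 5.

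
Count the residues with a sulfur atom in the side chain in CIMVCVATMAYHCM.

6

Cysteine (C, thiol) and methionine (M, thioether) are the two sulfur-containing amino acids.
Matching residues: C1, M3, C5, M9, C13, M14.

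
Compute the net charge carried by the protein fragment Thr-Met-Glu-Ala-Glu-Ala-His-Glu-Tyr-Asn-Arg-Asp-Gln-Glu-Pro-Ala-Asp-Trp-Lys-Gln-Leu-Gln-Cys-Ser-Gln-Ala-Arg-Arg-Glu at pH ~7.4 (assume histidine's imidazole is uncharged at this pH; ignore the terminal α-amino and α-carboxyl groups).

-3

The side chains ionized at physiological pH are Lys/Arg (+1) and Asp/Glu (−1); with His treated as neutral, nothing else contributes.
Positive (K, R): Arg11, Lys19, Arg27, Arg28 → +4.
Negative (D, E): Glu3, Glu5, Glu8, Asp12, Glu14, Asp17, Glu29 → −7.
Net charge = (+4) + (−7) = −3.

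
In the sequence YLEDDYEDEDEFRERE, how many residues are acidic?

The acidic residues are Asp (D) and Glu (E), whose side chains end in a carboxylate group.
Matching residues: E3, D4, D5, E7, D8, E9, D10, E11, E14, E16.

10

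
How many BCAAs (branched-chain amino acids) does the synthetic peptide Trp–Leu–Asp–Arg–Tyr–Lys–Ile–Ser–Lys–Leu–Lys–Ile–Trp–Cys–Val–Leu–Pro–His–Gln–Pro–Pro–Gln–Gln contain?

6

The BCAAs are Val, Leu, and Ile — aliphatic side chains with a branch point.
Matching residues: Leu2, Ile7, Leu10, Ile12, Val15, Leu16.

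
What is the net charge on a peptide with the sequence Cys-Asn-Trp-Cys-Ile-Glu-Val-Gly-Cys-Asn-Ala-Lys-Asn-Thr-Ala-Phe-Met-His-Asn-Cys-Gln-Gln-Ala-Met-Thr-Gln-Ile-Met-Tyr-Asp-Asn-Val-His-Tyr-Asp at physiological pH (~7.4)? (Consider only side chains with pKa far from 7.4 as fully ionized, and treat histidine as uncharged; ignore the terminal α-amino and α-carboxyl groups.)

Near pH 7.4, K and R contribute +1 each, D and E contribute −1 each, and every other side chain (His included, as stated) is uncharged.
Positive (K, R): Lys12 → +1.
Negative (D, E): Glu6, Asp30, Asp35 → −3.
Net charge = (+1) + (−3) = −2.

-2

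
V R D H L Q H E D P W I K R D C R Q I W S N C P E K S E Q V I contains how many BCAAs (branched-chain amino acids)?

6

Valine (V), leucine (L), and isoleucine (I) are the branched-chain amino acids.
Matching residues: V1, L5, I12, I19, V30, I31.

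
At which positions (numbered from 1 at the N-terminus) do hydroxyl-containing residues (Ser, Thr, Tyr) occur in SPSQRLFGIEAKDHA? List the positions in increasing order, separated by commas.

1, 3

Matching residues: S1, S3.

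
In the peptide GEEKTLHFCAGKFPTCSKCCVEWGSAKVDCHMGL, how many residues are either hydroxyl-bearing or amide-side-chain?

Hydroxyl-bearing: S, T, Y. Amide-side-chain: N, Q.
Hydroxyl-bearing residues here: T5, T15, S17, S25 (4).
Amide-side-chain residues here: none (0).
The two groups share no amino acid, so total = 4 + 0 = 4.

4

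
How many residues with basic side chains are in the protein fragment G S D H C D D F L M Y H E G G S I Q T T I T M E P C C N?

The basic amino acids are Lys (K), Arg (R), and His (H).
Matching residues: H4, H12.

2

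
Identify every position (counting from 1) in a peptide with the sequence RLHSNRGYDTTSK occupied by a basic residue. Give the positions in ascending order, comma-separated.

The basic amino acids are Lys (K), Arg (R), and His (H).
Matching residues: R1, H3, R6, K13.

1, 3, 6, 13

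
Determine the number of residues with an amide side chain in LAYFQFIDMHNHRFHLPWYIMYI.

Only N (asparagine) and Q (glutamine) carry a side-chain carboxamide.
Matching residues: Q5, N11.

2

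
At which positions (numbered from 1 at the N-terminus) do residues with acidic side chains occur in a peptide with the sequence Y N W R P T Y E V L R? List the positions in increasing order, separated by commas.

8

Aspartate (D) and glutamate (E) have carboxylic-acid side chains and are the acidic amino acids.
Matching residues: E8.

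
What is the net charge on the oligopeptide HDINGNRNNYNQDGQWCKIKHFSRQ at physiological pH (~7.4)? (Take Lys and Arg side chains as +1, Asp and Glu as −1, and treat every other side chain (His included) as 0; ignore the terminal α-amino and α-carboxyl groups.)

Positive (K, R): R7, K18, K20, R24 → +4.
Negative (D, E): D2, D13 → −2.
Net charge = (+4) + (−2) = +2.

+2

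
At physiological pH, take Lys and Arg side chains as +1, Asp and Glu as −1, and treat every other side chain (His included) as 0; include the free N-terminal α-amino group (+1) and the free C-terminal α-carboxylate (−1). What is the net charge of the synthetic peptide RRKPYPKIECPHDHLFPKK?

+4

Positive (K, R): R1, R2, K3, K7, K18, K19 → +6.
Negative (D, E): E9, D13 → −2.
The N-terminus (+1) and C-terminus (−1) cancel.
Net charge = (+6) + (−2) = +4.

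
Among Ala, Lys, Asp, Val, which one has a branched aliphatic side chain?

Val

The BCAAs are Val, Leu, and Ile — aliphatic side chains with a branch point.
Of the listed options, only Val belongs to this group.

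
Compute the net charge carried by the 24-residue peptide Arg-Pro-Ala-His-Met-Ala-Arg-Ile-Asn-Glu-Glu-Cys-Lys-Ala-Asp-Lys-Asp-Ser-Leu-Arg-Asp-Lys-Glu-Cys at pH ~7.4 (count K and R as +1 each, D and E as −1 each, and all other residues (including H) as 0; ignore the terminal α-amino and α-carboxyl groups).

0

Positive (K, R): Arg1, Arg7, Lys13, Lys16, Arg20, Lys22 → +6.
Negative (D, E): Glu10, Glu11, Asp15, Asp17, Asp21, Glu23 → −6.
Net charge = (+6) + (−6) = 0.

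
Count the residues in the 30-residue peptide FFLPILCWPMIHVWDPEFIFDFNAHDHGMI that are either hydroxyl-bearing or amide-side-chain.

1

Hydroxyl-bearing: S, T, Y. Amide-side-chain: N, Q.
Hydroxyl-bearing residues here: none (0).
Amide-side-chain residues here: N23 (1).
The two groups share no amino acid, so total = 0 + 1 = 1.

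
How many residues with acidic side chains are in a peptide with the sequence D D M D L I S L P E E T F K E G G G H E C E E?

9

The acidic residues are Asp (D) and Glu (E), whose side chains end in a carboxylate group.
Matching residues: D1, D2, D4, E10, E11, E15, E20, E22, E23.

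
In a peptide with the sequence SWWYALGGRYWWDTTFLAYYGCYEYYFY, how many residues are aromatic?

Phenylalanine (F), tryptophan (W), and tyrosine (Y) have aromatic ring side chains.
Matching residues: W2, W3, Y4, Y10, W11, W12, F16, Y19, Y20, Y23, Y25, Y26, F27, Y28.

14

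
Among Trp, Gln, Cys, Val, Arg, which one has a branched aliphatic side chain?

V, L, and I make up the branched-chain aliphatic group.
Of the listed options, only Val belongs to this group.

Val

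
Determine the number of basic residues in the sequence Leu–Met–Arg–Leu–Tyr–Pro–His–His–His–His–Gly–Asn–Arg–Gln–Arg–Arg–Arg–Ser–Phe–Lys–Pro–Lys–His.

K, R, and H are the three residues with basic side chains (ε-amine, guanidinium, and imidazole respectively).
Matching residues: Arg3, His7, His8, His9, His10, Arg13, Arg15, Arg16, Arg17, Lys20, Lys22, His23.

12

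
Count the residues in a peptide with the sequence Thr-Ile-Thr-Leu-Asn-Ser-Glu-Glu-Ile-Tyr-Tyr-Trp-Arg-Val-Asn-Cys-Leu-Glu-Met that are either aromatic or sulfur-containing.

Aromatic: F, W, Y. Sulfur-containing: C, M.
Aromatic residues here: Tyr10, Tyr11, Trp12 (3).
Sulfur-containing residues here: Cys16, Met19 (2).
The two groups share no amino acid, so total = 3 + 2 = 5.

5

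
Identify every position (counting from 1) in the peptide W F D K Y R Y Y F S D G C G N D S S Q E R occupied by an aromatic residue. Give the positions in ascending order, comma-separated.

1, 2, 5, 7, 8, 9

F, W, and Y each carry an aromatic ring on the side chain.
Matching residues: W1, F2, Y5, Y7, Y8, F9.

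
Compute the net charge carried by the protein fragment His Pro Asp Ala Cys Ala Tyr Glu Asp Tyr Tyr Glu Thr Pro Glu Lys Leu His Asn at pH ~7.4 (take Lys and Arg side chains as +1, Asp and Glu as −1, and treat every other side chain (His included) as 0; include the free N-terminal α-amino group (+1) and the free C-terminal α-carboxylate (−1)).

Positive (K, R): Lys16 → +1.
Negative (D, E): Asp3, Glu8, Asp9, Glu12, Glu15 → −5.
The N-terminus (+1) and C-terminus (−1) cancel.
Net charge = (+1) + (−5) = −4.

-4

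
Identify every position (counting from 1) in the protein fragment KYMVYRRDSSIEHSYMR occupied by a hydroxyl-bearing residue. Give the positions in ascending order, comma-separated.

Serine (S), threonine (T), and tyrosine (Y) each carry a hydroxyl group on the side chain.
Matching residues: Y2, Y5, S9, S10, S14, Y15.

2, 5, 9, 10, 14, 15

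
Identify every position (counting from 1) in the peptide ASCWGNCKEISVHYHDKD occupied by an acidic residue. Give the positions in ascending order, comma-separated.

Matching residues: E9, D16, D18.

9, 16, 18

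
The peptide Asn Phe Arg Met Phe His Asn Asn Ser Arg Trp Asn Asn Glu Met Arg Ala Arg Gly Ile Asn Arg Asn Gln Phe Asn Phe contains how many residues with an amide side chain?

Only N (asparagine) and Q (glutamine) carry a side-chain carboxamide.
Matching residues: Asn1, Asn7, Asn8, Asn12, Asn13, Asn21, Asn23, Gln24, Asn26.

9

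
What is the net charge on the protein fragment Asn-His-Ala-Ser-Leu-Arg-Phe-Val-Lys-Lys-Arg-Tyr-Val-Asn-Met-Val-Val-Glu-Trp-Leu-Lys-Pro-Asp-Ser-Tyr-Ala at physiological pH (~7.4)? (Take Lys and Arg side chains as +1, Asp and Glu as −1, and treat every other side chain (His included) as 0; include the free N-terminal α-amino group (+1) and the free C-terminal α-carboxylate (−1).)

+3

Positive (K, R): Arg6, Lys9, Lys10, Arg11, Lys21 → +5.
Negative (D, E): Glu18, Asp23 → −2.
The N-terminus (+1) and C-terminus (−1) cancel.
Net charge = (+5) + (−2) = +3.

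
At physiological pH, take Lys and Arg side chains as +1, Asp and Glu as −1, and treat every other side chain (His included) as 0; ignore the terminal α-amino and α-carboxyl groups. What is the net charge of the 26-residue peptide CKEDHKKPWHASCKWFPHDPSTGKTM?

Positive (K, R): K2, K6, K7, K14, K24 → +5.
Negative (D, E): E3, D4, D19 → −3.
Net charge = (+5) + (−3) = +2.

+2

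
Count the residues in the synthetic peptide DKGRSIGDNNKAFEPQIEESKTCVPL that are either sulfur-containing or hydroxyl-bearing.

4

Sulfur-containing: C, M. Hydroxyl-bearing: S, T, Y.
Sulfur-containing residues here: C23 (1).
Hydroxyl-bearing residues here: S5, S20, T22 (3).
The two groups share no amino acid, so total = 1 + 3 = 4.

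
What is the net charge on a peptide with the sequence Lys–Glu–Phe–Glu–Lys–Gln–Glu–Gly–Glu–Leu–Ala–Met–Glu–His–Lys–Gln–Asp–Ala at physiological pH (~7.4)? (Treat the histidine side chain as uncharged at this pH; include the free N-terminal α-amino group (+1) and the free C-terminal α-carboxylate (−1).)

At pH ~7.4 the Lys and Arg side chains are protonated (+1), the Asp and Glu side chains are deprotonated (−1), and with His taken as neutral all other side chains carry no charge.
Positive (K, R): Lys1, Lys5, Lys15 → +3.
Negative (D, E): Glu2, Glu4, Glu7, Glu9, Glu13, Asp17 → −6.
The N-terminus (+1) and C-terminus (−1) cancel.
Net charge = (+3) + (−6) = −3.

-3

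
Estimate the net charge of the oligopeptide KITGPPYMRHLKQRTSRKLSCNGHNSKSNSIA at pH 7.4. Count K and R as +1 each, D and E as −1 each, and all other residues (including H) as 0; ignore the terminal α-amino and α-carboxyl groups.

Positive (K, R): K1, R9, K12, R14, R17, K18, K27 → +7.
Negative (D, E): none → −0.
Net charge = (+7) + (−0) = +7.

+7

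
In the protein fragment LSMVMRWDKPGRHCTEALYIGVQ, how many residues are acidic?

2

Aspartate (D) and glutamate (E) have carboxylic-acid side chains and are the acidic amino acids.
Matching residues: D8, E16.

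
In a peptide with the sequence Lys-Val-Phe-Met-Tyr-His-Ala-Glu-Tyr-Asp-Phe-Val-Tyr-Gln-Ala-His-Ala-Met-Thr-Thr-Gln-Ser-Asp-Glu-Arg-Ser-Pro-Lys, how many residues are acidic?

4

The acidic residues are Asp (D) and Glu (E), whose side chains end in a carboxylate group.
Matching residues: Glu8, Asp10, Asp23, Glu24.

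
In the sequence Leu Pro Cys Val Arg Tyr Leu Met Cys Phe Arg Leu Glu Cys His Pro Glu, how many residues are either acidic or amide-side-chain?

Acidic: D, E. Amide-side-chain: N, Q.
Acidic residues here: Glu13, Glu17 (2).
Amide-side-chain residues here: none (0).
The two groups share no amino acid, so total = 2 + 0 = 2.

2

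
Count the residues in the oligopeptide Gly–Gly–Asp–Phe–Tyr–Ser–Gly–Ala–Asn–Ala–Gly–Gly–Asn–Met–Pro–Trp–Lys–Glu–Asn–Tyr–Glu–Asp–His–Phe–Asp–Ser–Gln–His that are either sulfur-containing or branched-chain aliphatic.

1

Sulfur-containing: C, M. Branched-chain aliphatic: I, L, V.
Sulfur-containing residues here: Met14 (1).
Branched-chain aliphatic residues here: none (0).
The two groups share no amino acid, so total = 1 + 0 = 1.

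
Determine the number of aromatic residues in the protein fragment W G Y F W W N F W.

The aromatic amino acids are Phe (F, benzyl), Trp (W, indole), and Tyr (Y, phenol).
Matching residues: W1, Y3, F4, W5, W6, F8, W9.

7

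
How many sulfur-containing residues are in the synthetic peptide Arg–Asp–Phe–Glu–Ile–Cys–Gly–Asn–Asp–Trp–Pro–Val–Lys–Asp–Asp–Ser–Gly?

Only Cys (C) and Met (M) have a sulfur atom in the side chain.
Matching residues: Cys6.

1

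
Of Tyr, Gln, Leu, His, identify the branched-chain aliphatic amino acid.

Valine (V), leucine (L), and isoleucine (I) are the branched-chain amino acids.
Of the listed options, only Leu belongs to this group.

Leu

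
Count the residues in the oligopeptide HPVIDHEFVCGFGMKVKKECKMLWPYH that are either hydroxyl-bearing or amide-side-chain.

Hydroxyl-bearing: S, T, Y. Amide-side-chain: N, Q.
Hydroxyl-bearing residues here: Y26 (1).
Amide-side-chain residues here: none (0).
The two groups share no amino acid, so total = 1 + 0 = 1.

1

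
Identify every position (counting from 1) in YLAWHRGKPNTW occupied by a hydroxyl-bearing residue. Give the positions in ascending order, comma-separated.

1, 11

Serine (S), threonine (T), and tyrosine (Y) each carry a hydroxyl group on the side chain.
Matching residues: Y1, T11.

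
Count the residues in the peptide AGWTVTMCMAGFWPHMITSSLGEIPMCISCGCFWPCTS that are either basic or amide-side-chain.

1

Basic: H, K, R. Amide-side-chain: N, Q.
Basic residues here: H15 (1).
Amide-side-chain residues here: none (0).
The two groups share no amino acid, so total = 1 + 0 = 1.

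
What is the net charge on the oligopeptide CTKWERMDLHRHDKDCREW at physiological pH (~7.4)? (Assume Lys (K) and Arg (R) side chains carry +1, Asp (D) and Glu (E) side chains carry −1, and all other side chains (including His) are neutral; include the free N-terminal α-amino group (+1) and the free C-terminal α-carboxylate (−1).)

0

Positive (K, R): K3, R6, R11, K14, R17 → +5.
Negative (D, E): E5, D8, D13, D15, E18 → −5.
The N-terminus (+1) and C-terminus (−1) cancel.
Net charge = (+5) + (−5) = 0.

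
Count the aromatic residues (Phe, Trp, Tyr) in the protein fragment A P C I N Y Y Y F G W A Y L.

6

Matching residues: Y6, Y7, Y8, F9, W11, Y13.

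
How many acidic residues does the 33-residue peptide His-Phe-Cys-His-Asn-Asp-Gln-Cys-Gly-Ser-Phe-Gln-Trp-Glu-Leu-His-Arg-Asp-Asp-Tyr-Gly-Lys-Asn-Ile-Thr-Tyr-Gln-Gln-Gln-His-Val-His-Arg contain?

Only D (aspartate) and E (glutamate) carry a side-chain carboxylic acid.
Matching residues: Asp6, Glu14, Asp18, Asp19.

4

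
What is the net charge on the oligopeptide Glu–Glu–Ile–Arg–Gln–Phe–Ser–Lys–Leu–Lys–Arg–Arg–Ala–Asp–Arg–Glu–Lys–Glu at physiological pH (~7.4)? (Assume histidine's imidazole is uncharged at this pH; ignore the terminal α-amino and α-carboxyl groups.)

The side chains ionized at physiological pH are Lys/Arg (+1) and Asp/Glu (−1); with His treated as neutral, nothing else contributes.
Positive (K, R): Arg4, Lys8, Lys10, Arg11, Arg12, Arg15, Lys17 → +7.
Negative (D, E): Glu1, Glu2, Asp14, Glu16, Glu18 → −5.
Net charge = (+7) + (−5) = +2.

+2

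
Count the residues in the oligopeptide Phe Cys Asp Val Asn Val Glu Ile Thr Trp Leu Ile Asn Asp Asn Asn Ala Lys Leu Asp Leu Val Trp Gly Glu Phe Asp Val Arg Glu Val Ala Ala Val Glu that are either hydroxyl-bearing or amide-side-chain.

5

Hydroxyl-bearing: S, T, Y. Amide-side-chain: N, Q.
Hydroxyl-bearing residues here: Thr9 (1).
Amide-side-chain residues here: Asn5, Asn13, Asn15, Asn16 (4).
The two groups share no amino acid, so total = 1 + 4 = 5.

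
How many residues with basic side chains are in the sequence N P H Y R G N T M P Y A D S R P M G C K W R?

The basic amino acids are Lys (K), Arg (R), and His (H).
Matching residues: H3, R5, R15, K20, R22.

5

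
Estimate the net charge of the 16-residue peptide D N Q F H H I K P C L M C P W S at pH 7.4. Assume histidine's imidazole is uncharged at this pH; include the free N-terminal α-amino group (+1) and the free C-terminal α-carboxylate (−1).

At pH ~7.4 the Lys and Arg side chains are protonated (+1), the Asp and Glu side chains are deprotonated (−1), and with His taken as neutral all other side chains carry no charge.
Positive (K, R): K8 → +1.
Negative (D, E): D1 → −1.
The N-terminus (+1) and C-terminus (−1) cancel.
Net charge = (+1) + (−1) = 0.

0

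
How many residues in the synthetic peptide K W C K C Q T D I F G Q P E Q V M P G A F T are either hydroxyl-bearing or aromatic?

5

Hydroxyl-bearing: S, T, Y. Aromatic: F, W, Y.
Hydroxyl-bearing residues here: T7, T22 (2).
Aromatic residues here: W2, F10, F21 (3).
(Y belongs to both groups, but none appear in this sequence.) Total = 2 + 3 = 5.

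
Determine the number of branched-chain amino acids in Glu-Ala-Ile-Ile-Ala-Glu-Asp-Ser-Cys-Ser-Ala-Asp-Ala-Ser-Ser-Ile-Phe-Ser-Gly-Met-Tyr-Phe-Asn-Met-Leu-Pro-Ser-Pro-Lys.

4

The BCAAs are Val, Leu, and Ile — aliphatic side chains with a branch point.
Matching residues: Ile3, Ile4, Ile16, Leu25.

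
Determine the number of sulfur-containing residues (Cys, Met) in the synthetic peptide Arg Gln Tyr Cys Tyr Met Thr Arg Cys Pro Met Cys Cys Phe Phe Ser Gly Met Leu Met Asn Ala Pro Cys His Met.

10

Matching residues: Cys4, Met6, Cys9, Met11, Cys12, Cys13, Met18, Met20, Cys24, Met26.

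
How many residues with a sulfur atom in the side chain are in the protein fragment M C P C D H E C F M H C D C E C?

Cysteine (C, thiol) and methionine (M, thioether) are the two sulfur-containing amino acids.
Matching residues: M1, C2, C4, C8, M10, C12, C14, C16.

8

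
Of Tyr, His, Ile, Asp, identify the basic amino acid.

His

The basic amino acids are Lys (K), Arg (R), and His (H).
Of the listed options, only His belongs to this group.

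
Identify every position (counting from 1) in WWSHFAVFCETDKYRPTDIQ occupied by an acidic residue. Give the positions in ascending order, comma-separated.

The acidic residues are Asp (D) and Glu (E), whose side chains end in a carboxylate group.
Matching residues: E10, D12, D18.

10, 12, 18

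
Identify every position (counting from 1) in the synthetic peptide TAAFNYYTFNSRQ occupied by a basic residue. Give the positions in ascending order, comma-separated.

12

Lysine (K), arginine (R), and histidine (H) have basic, nitrogen-containing side chains.
Matching residues: R12.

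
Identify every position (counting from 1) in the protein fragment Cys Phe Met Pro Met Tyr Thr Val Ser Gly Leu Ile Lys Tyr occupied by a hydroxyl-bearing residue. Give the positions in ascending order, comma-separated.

6, 7, 9, 14

Serine (S), threonine (T), and tyrosine (Y) each carry a hydroxyl group on the side chain.
Matching residues: Tyr6, Thr7, Ser9, Tyr14.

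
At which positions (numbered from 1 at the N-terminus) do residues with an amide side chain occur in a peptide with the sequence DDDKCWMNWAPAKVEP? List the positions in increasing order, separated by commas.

8

Only N (asparagine) and Q (glutamine) carry a side-chain carboxamide.
Matching residues: N8.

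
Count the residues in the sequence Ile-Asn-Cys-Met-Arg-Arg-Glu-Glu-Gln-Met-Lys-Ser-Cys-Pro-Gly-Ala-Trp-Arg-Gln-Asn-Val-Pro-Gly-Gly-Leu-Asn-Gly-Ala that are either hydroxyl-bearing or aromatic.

Hydroxyl-bearing: S, T, Y. Aromatic: F, W, Y.
Hydroxyl-bearing residues here: Ser12 (1).
Aromatic residues here: Trp17 (1).
(Y belongs to both groups, but none appear in this sequence.) Total = 1 + 1 = 2.

2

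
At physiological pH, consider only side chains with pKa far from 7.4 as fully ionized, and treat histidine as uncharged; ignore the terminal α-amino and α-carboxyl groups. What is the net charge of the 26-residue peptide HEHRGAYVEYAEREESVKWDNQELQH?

Near pH 7.4, K and R contribute +1 each, D and E contribute −1 each, and every other side chain (His included, as stated) is uncharged.
Positive (K, R): R4, R13, K18 → +3.
Negative (D, E): E2, E9, E12, E14, E15, D20, E23 → −7.
Net charge = (+3) + (−7) = −4.

-4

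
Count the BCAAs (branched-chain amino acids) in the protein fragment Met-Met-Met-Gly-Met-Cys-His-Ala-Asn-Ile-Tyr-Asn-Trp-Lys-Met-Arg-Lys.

Valine (V), leucine (L), and isoleucine (I) are the branched-chain amino acids.
Matching residues: Ile10.

1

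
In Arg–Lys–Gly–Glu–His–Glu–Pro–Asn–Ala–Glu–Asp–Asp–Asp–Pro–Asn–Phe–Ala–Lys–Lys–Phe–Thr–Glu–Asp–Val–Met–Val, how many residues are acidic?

8

The acidic residues are Asp (D) and Glu (E), whose side chains end in a carboxylate group.
Matching residues: Glu4, Glu6, Glu10, Asp11, Asp12, Asp13, Glu22, Asp23.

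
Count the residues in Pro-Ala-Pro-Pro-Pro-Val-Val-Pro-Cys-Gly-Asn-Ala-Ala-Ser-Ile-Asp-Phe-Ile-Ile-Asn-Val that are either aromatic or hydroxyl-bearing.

2

Aromatic: F, W, Y. Hydroxyl-bearing: S, T, Y.
Aromatic residues here: Phe17 (1).
Hydroxyl-bearing residues here: Ser14 (1).
(Y belongs to both groups, but none appear in this sequence.) Total = 1 + 1 = 2.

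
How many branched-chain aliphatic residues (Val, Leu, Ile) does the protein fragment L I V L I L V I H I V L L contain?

12

Matching residues: L1, I2, V3, L4, I5, L6, V7, I8, I10, V11, L12, L13.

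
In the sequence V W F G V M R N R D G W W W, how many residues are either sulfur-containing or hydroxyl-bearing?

1

Sulfur-containing: C, M. Hydroxyl-bearing: S, T, Y.
Sulfur-containing residues here: M6 (1).
Hydroxyl-bearing residues here: none (0).
The two groups share no amino acid, so total = 1 + 0 = 1.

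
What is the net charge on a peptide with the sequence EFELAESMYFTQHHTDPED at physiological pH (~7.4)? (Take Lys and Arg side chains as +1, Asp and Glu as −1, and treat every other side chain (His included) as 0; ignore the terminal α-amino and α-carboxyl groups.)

-6

Positive (K, R): none → +0.
Negative (D, E): E1, E3, E6, D16, E18, D19 → −6.
Net charge = (+0) + (−6) = −6.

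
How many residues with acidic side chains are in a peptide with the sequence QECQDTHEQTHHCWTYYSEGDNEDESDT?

9

Aspartate (D) and glutamate (E) have carboxylic-acid side chains and are the acidic amino acids.
Matching residues: E2, D5, E8, E19, D21, E23, D24, E25, D27.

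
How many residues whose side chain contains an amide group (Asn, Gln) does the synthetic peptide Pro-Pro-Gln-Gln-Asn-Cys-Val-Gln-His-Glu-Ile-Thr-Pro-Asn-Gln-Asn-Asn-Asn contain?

9

Matching residues: Gln3, Gln4, Asn5, Gln8, Asn14, Gln15, Asn16, Asn17, Asn18.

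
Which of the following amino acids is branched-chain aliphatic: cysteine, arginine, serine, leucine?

V, L, and I make up the branched-chain aliphatic group.
Of the listed options, only leucine belongs to this group.

leucine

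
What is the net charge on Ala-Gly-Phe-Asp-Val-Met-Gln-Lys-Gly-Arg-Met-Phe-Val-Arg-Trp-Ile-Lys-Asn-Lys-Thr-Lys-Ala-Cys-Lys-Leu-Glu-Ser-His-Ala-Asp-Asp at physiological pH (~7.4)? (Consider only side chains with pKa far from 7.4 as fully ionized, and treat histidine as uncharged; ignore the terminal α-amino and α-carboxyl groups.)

+3

The side chains ionized at physiological pH are Lys/Arg (+1) and Asp/Glu (−1); with His treated as neutral, nothing else contributes.
Positive (K, R): Lys8, Arg10, Arg14, Lys17, Lys19, Lys21, Lys24 → +7.
Negative (D, E): Asp4, Glu26, Asp30, Asp31 → −4.
Net charge = (+7) + (−4) = +3.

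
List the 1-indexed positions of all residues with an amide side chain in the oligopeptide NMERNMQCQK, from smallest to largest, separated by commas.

1, 5, 7, 9

The amide-side-chain residues are Asn (N) and Gln (Q).
Matching residues: N1, N5, Q7, Q9.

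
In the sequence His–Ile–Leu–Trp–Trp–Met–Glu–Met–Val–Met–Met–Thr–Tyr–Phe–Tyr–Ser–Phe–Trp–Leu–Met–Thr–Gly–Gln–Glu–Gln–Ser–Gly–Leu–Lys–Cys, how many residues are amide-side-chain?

Only N (asparagine) and Q (glutamine) carry a side-chain carboxamide.
Matching residues: Gln23, Gln25.

2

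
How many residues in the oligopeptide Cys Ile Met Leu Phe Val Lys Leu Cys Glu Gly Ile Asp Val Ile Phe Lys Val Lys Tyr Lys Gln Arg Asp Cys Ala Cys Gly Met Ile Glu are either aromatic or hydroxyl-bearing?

Aromatic: F, W, Y. Hydroxyl-bearing: S, T, Y.
Aromatic residues here: Phe5, Phe16, Tyr20 (3).
Hydroxyl-bearing residues here: Tyr20 (1).
Y is in both groups, so the 1 Y residue must not be double-counted.
Total = 3 + 1 − 1 = 3.

3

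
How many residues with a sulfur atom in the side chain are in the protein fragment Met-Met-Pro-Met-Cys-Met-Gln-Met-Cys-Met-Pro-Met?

9

Cysteine (C, thiol) and methionine (M, thioether) are the two sulfur-containing amino acids.
Matching residues: Met1, Met2, Met4, Cys5, Met6, Met8, Cys9, Met10, Met12.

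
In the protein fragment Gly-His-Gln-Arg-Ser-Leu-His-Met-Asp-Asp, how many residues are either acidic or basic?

5

Acidic: D, E. Basic: H, K, R.
Acidic residues here: Asp9, Asp10 (2).
Basic residues here: His2, Arg4, His7 (3).
The two groups share no amino acid, so total = 2 + 3 = 5.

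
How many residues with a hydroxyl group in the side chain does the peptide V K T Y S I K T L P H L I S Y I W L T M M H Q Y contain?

The –OH-bearing residues are Ser, Thr (aliphatic alcohols), and Tyr (phenol).
Matching residues: T3, Y4, S5, T8, S14, Y15, T19, Y24.

8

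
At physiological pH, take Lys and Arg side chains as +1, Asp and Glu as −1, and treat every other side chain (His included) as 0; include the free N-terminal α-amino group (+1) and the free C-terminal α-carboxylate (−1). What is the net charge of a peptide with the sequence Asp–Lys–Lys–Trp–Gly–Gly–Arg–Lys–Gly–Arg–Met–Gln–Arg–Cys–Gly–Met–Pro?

Positive (K, R): Lys2, Lys3, Arg7, Lys8, Arg10, Arg13 → +6.
Negative (D, E): Asp1 → −1.
The N-terminus (+1) and C-terminus (−1) cancel.
Net charge = (+6) + (−1) = +5.

+5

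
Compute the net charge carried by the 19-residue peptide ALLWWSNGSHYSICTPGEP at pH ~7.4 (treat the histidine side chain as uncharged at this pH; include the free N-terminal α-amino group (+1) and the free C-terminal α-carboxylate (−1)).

-1

At pH ~7.4 the Lys and Arg side chains are protonated (+1), the Asp and Glu side chains are deprotonated (−1), and with His taken as neutral all other side chains carry no charge.
Positive (K, R): none → +0.
Negative (D, E): E18 → −1.
The N-terminus (+1) and C-terminus (−1) cancel.
Net charge = (+0) + (−1) = −1.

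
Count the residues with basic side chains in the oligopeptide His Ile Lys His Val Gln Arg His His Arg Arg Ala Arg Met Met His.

Lysine (K), arginine (R), and histidine (H) have basic, nitrogen-containing side chains.
Matching residues: His1, Lys3, His4, Arg7, His8, His9, Arg10, Arg11, Arg13, His16.

10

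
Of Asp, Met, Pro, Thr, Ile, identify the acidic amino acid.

Only D (aspartate) and E (glutamate) carry a side-chain carboxylic acid.
Of the listed options, only Asp belongs to this group.

Asp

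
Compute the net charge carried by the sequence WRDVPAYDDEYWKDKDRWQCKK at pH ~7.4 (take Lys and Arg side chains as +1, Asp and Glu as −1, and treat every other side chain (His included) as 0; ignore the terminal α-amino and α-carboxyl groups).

Positive (K, R): R2, K13, K15, R17, K21, K22 → +6.
Negative (D, E): D3, D8, D9, E10, D14, D16 → −6.
Net charge = (+6) + (−6) = 0.

0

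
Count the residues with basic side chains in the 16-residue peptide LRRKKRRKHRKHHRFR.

Lysine (K), arginine (R), and histidine (H) have basic, nitrogen-containing side chains.
Matching residues: R2, R3, K4, K5, R6, R7, K8, H9, R10, K11, H12, H13, R14, R16.

14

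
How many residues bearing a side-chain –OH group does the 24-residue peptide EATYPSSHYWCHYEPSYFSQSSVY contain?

12

The –OH-bearing residues are Ser, Thr (aliphatic alcohols), and Tyr (phenol).
Matching residues: T3, Y4, S6, S7, Y9, Y13, S16, Y17, S19, S21, S22, Y24.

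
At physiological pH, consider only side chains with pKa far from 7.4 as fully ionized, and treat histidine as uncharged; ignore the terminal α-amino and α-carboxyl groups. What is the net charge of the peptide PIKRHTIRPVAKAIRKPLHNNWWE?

Near pH 7.4, K and R contribute +1 each, D and E contribute −1 each, and every other side chain (His included, as stated) is uncharged.
Positive (K, R): K3, R4, R8, K12, R15, K16 → +6.
Negative (D, E): E24 → −1.
Net charge = (+6) + (−1) = +5.

+5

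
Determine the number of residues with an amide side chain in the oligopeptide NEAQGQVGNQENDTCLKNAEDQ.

8

Only N (asparagine) and Q (glutamine) carry a side-chain carboxamide.
Matching residues: N1, Q4, Q6, N9, Q10, N12, N18, Q22.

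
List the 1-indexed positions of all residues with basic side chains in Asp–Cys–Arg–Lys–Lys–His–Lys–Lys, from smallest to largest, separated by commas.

3, 4, 5, 6, 7, 8

Lysine (K), arginine (R), and histidine (H) have basic, nitrogen-containing side chains.
Matching residues: Arg3, Lys4, Lys5, His6, Lys7, Lys8.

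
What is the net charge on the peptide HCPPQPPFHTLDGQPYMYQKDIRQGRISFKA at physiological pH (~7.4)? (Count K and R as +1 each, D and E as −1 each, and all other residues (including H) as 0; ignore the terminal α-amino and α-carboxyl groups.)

+2

Positive (K, R): K20, R23, R26, K30 → +4.
Negative (D, E): D12, D21 → −2.
Net charge = (+4) + (−2) = +2.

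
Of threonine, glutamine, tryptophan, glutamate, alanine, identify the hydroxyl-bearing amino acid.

S, T, and Y are the three residues with a side-chain hydroxyl.
Of the listed options, only threonine belongs to this group.

threonine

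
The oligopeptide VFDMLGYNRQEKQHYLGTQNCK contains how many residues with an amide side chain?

The amide-side-chain residues are Asn (N) and Gln (Q).
Matching residues: N8, Q10, Q13, Q19, N20.

5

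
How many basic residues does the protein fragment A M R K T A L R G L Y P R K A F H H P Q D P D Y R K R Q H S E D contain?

The basic amino acids are Lys (K), Arg (R), and His (H).
Matching residues: R3, K4, R8, R13, K14, H17, H18, R25, K26, R27, H29.

11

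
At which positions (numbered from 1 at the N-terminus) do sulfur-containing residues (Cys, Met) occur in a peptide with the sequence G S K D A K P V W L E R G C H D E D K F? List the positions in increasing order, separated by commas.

Matching residues: C14.

14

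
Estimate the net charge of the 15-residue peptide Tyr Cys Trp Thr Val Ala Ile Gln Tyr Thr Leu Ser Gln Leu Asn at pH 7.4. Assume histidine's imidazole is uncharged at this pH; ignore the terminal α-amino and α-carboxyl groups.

Near pH 7.4, K and R contribute +1 each, D and E contribute −1 each, and every other side chain (His included, as stated) is uncharged.
Positive (K, R): none → +0.
Negative (D, E): none → −0.
Net charge = (+0) + (−0) = 0.

0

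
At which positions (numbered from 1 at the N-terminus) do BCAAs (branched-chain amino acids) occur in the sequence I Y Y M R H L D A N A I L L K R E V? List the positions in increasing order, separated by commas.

V, L, and I make up the branched-chain aliphatic group.
Matching residues: I1, L7, I12, L13, L14, V18.

1, 7, 12, 13, 14, 18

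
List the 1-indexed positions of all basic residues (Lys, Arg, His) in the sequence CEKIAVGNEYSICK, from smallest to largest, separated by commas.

Matching residues: K3, K14.

3, 14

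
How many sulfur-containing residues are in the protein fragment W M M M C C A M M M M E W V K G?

9

The sulfur-bearing residues are cysteine (–SH) and methionine (–S–CH₃).
Matching residues: M2, M3, M4, C5, C6, M8, M9, M10, M11.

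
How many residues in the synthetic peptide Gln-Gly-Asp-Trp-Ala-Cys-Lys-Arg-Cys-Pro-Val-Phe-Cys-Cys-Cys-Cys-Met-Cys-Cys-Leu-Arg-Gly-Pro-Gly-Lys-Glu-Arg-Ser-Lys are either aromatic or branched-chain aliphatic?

4

Aromatic: F, W, Y. Branched-chain aliphatic: I, L, V.
Aromatic residues here: Trp4, Phe12 (2).
Branched-chain aliphatic residues here: Val11, Leu20 (2).
The two groups share no amino acid, so total = 2 + 2 = 4.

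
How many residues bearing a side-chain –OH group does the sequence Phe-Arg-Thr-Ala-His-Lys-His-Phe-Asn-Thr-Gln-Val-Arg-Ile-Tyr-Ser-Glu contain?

4

S, T, and Y are the three residues with a side-chain hydroxyl.
Matching residues: Thr3, Thr10, Tyr15, Ser16.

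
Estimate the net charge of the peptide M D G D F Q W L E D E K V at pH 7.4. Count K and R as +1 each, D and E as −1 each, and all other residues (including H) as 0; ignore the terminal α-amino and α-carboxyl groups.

-4

Positive (K, R): K12 → +1.
Negative (D, E): D2, D4, E9, D10, E11 → −5.
Net charge = (+1) + (−5) = −4.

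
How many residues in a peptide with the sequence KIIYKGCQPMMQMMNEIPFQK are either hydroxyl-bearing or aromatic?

2

Hydroxyl-bearing: S, T, Y. Aromatic: F, W, Y.
Hydroxyl-bearing residues here: Y4 (1).
Aromatic residues here: Y4, F19 (2).
Y is in both groups, so the 1 Y residue must not be double-counted.
Total = 1 + 2 − 1 = 2.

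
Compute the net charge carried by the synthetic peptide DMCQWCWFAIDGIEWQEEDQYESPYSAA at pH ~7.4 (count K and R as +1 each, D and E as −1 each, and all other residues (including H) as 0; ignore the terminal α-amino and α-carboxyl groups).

-7

Positive (K, R): none → +0.
Negative (D, E): D1, D11, E14, E17, E18, D19, E22 → −7.
Net charge = (+0) + (−7) = −7.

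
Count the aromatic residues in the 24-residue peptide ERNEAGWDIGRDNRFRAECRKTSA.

The aromatic amino acids are Phe (F, benzyl), Trp (W, indole), and Tyr (Y, phenol).
Matching residues: W7, F15.

2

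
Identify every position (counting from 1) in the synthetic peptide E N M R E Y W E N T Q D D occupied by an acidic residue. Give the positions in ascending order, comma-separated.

Only D (aspartate) and E (glutamate) carry a side-chain carboxylic acid.
Matching residues: E1, E5, E8, D12, D13.

1, 5, 8, 12, 13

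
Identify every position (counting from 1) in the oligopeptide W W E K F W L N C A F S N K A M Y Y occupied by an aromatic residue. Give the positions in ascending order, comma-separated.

1, 2, 5, 6, 11, 17, 18

Phenylalanine (F), tryptophan (W), and tyrosine (Y) have aromatic ring side chains.
Matching residues: W1, W2, F5, W6, F11, Y17, Y18.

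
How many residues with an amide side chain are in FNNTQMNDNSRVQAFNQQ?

The amide-side-chain residues are Asn (N) and Gln (Q).
Matching residues: N2, N3, Q5, N7, N9, Q13, N16, Q17, Q18.

9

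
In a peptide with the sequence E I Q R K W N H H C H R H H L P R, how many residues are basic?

9

Lysine (K), arginine (R), and histidine (H) have basic, nitrogen-containing side chains.
Matching residues: R4, K5, H8, H9, H11, R12, H13, H14, R17.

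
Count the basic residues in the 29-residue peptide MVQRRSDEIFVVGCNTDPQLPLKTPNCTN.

3

K, R, and H are the three residues with basic side chains (ε-amine, guanidinium, and imidazole respectively).
Matching residues: R4, R5, K23.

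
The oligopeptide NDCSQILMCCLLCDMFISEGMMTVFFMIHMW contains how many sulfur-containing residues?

The sulfur-bearing residues are cysteine (–SH) and methionine (–S–CH₃).
Matching residues: C3, M8, C9, C10, C13, M15, M21, M22, M27, M30.

10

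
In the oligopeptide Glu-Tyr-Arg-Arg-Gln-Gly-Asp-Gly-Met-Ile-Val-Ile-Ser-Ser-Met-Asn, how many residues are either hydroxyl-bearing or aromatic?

Hydroxyl-bearing: S, T, Y. Aromatic: F, W, Y.
Hydroxyl-bearing residues here: Tyr2, Ser13, Ser14 (3).
Aromatic residues here: Tyr2 (1).
Y is in both groups, so the 1 Y residue must not be double-counted.
Total = 3 + 1 − 1 = 3.

3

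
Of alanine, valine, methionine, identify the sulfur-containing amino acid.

The sulfur-bearing residues are cysteine (–SH) and methionine (–S–CH₃).
Of the listed options, only methionine belongs to this group.

methionine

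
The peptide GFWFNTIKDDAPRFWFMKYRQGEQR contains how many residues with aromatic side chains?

7

Phenylalanine (F), tryptophan (W), and tyrosine (Y) have aromatic ring side chains.
Matching residues: F2, W3, F4, F14, W15, F16, Y19.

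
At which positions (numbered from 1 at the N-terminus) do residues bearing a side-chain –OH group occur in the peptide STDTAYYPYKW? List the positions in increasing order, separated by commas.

Serine (S), threonine (T), and tyrosine (Y) each carry a hydroxyl group on the side chain.
Matching residues: S1, T2, T4, Y6, Y7, Y9.

1, 2, 4, 6, 7, 9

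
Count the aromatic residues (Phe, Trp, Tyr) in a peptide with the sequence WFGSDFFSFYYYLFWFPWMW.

13

Matching residues: W1, F2, F6, F7, F9, Y10, Y11, Y12, F14, W15, F16, W18, W20.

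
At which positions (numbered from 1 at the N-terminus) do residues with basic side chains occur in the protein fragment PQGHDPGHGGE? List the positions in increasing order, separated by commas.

4, 8

The basic amino acids are Lys (K), Arg (R), and His (H).
Matching residues: H4, H8.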